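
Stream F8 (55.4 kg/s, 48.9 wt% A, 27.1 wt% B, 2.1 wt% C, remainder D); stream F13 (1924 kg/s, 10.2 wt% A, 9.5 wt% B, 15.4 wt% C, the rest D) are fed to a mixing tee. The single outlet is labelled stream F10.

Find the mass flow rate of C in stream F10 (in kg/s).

C out = C in = 55.4×0.021 + 1924×0.154 = 297.46 kg/s.

297.5 kg/s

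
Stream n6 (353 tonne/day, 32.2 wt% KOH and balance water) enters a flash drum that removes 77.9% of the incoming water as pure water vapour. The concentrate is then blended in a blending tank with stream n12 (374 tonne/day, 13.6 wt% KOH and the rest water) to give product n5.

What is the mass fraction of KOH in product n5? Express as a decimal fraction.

0.304

Vapour removed = 0.779×0.678×353 = 186.44 tonne/day; concentrate = 166.56 tonne/day.
KOH reaching the mixer = 113.67 (from concentrate) + 374×0.136 = 164.53 tonne/day.
Product flow = 166.56 + 374 = 540.56 tonne/day; KOH fraction = 0.304.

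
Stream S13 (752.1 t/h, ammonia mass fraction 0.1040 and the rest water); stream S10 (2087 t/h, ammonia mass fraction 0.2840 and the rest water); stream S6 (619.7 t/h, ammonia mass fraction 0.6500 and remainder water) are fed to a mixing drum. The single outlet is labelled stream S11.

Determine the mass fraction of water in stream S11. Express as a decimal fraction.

0.6896

Total flow out = 752.1 + 2087 + 619.7 = 3458.8 t/h.
water in = 752.1×0.896 + 2087×0.716 + 619.7×0.350 = 2385.1 t/h.
water mass fraction in S11 = 2385.1/3458.8 = 0.6896.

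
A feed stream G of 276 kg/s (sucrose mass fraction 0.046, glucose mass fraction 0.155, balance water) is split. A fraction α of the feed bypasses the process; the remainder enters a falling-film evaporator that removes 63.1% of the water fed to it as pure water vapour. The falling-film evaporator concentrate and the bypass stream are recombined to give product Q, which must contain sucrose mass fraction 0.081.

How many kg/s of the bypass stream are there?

All 276×0.046 = 12.696 kg/s of sucrose reaches Q, so Q = 12.696/0.081 = 156.74 kg/s and vapour = 119.26 kg/s.
The evaporator receives (1−α)·276 of feed at 0.799 water and removes 0.631 of that water:
0.631×0.799×(1−α)×276 = 119.26
(1−α) = 119.26/139.15 = 0.8571;  α = 0.1429.
Bypass flow = 0.1429×276 = 39.454 kg/s.

39.45 kg/s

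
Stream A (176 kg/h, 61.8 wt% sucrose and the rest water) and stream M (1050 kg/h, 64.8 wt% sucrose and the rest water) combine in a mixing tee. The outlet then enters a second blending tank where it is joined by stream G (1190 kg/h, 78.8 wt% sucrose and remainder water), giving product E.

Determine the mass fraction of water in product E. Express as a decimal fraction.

Overall, product flow = 2416 kg/h.
water in = 176×0.382 + 1050×0.352 + 1190×0.212 = 689.11 kg/h.
water fraction in E = 0.285.

0.285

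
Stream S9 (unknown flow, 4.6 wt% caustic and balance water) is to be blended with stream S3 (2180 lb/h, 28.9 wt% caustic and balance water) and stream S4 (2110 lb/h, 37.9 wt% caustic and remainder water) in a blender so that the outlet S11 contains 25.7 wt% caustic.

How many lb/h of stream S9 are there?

1551 lb/h

Let S9 be the unknown flow. Total out = 4290 + S9.
caustic balance: 1429.7 + 0.046·S9 = 0.257·(4290 + S9)
(0.046 − 0.257)·S9 = 0.257×4290 − 1429.7 = -327.18
S9 = -327.18 / -0.211 = 1550.6 lb/h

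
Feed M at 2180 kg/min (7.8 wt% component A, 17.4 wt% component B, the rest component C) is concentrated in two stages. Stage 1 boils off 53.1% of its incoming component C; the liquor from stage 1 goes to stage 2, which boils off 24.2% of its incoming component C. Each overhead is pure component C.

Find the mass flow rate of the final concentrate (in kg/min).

1129 kg/min

component C in feed = 2180×0.748 = 1630.6 kg/min.
After stage 1: component C left = (1−0.531)×1630.6 = 764.77; stream total = 1314.1 kg/min.
After stage 2: component C left = (1−0.242)×764.77 = 579.7; final concentrate = 1129.1 kg/min.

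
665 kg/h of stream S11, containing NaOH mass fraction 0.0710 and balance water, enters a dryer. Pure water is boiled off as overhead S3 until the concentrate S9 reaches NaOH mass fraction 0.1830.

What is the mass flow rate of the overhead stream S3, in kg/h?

407 kg/h

NaOH is conserved: 665×0.071 = 47.215 kg/h all reports to the concentrate.
Concentrate = 47.215/(target fraction) = 258.01 kg/h.
Overhead = 665 − 258.01 = 406.99 kg/h.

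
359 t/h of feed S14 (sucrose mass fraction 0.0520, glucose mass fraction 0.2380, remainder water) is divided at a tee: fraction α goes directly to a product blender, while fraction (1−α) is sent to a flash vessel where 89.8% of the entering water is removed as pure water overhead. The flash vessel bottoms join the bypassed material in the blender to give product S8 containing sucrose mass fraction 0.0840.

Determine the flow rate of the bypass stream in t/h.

144.5 t/h

All 359×0.052 = 18.668 t/h of sucrose reaches S8, so S8 = 18.668/0.084 = 222.24 t/h and vapour = 136.76 t/h.
The evaporator receives (1−α)·359 of feed at 0.710 water and removes 0.898 of that water:
0.898×0.710×(1−α)×359 = 136.76
(1−α) = 136.76/228.89 = 0.5975;  α = 0.4025.
Bypass flow = 0.4025×359 = 144.5 t/h.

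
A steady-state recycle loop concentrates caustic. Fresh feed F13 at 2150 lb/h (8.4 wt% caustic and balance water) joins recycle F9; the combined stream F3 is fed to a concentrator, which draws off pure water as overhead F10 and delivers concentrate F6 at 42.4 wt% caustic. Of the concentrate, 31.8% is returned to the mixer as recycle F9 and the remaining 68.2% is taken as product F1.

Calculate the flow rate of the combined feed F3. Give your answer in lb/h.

Overall caustic balance (none leaves overhead): caustic in fresh feed = caustic in product, i.e. 2150×0.084 = (1−0.318)·F6·0.424.
F6 = 180.6/(0.424×0.682) = 624.55 lb/h.
Recycle F9 = 0.318×624.55 = 198.61 lb/h.
Combined feed F3 = 2150 + 198.61 = 2348.6 lb/h.

2349 lb/h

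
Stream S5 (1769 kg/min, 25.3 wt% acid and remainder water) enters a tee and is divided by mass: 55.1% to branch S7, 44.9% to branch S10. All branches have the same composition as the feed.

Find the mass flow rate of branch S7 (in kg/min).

974.7 kg/min

Branch S7 flow = 0.551×1769 = 974.72 kg/min.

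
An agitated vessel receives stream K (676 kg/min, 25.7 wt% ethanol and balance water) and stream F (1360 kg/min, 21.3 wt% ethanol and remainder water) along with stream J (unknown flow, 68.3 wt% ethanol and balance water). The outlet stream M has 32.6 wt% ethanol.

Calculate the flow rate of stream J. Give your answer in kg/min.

561.1 kg/min

Let J be the unknown flow. Total out = 2036 + J.
ethanol balance: 463.41 + 0.683·J = 0.326·(2036 + J)
(0.683 − 0.326)·J = 0.326×2036 − 463.41 = 200.32
J = 200.32 / 0.357 = 561.13 kg/min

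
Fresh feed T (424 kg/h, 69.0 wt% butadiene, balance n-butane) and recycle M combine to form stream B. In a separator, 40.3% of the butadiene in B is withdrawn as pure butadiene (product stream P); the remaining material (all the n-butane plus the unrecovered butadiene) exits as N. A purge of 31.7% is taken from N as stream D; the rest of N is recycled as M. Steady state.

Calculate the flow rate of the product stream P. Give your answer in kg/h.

butadiene in B: m_A = 424×0.690 + (1−0.317)·(1−0.403)·m_A, so m_A = 292.56/0.5922 = 493.98 kg/h.
Product P = 0.403×493.98 = 199.07 kg/h.

199.1 kg/h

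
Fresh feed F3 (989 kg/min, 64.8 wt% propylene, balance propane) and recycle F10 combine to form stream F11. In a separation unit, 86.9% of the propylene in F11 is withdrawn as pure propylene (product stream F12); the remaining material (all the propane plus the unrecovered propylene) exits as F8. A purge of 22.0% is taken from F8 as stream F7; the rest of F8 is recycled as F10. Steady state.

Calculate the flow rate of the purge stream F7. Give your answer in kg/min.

368.7 kg/min

propane enters only via F3 and leaves only via the purge: 989×0.352 = 0.220×(propane in F8), and the separation unit passes all propane, so propane in F11 = propane in F8 = 1582.4 kg/min.
propylene in F11: m_A = 989×0.648 + (1−0.220)·(1−0.869)·m_A, so m_A = 640.87/0.8978 = 713.81 kg/min.
F8 = (1−0.869)×713.81 + 1582.4 = 1675.9 kg/min.
Purge F7 = 0.220×1675.9 = 368.7 kg/min.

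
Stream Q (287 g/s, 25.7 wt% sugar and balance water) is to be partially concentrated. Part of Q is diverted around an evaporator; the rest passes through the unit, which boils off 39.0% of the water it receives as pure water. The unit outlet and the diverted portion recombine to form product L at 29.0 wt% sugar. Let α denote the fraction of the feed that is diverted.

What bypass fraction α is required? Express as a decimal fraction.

All 287×0.257 = 73.759 g/s of sugar reaches L, so L = 73.759/0.290 = 254.34 g/s and vapour = 32.659 g/s.
The evaporator receives (1−α)·287 of feed at 0.743 water and removes 0.390 of that water:
0.390×0.743×(1−α)×287 = 32.659
(1−α) = 32.659/83.164 = 0.3927;  α = 0.6073.

0.607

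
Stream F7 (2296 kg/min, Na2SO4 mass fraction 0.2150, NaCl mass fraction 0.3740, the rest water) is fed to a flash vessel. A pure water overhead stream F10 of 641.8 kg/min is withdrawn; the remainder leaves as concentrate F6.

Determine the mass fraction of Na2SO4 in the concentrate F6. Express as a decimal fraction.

0.2984

Na2SO4 is not removed: 2296×0.215 = 493.64 kg/min of Na2SO4 enters F6.
Concentrate = 2296 − 641.8 = 1654.2 kg/min.
Mass fraction = 493.64/1654.2 = 0.2984.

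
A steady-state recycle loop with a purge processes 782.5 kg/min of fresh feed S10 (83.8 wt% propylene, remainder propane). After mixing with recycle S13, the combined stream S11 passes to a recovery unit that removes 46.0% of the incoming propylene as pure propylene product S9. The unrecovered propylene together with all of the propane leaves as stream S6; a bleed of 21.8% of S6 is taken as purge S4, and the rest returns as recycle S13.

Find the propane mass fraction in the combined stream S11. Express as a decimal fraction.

0.3388

propane enters only via S10 and leaves only via the purge: 782.5×0.162 = 0.218×(propane in S6), and the recovery unit passes all propane, so propane in S11 = propane in S6 = 581.49 kg/min.
propylene in S11: m_A = 782.5×0.838 + (1−0.218)·(1−0.460)·m_A, so m_A = 655.74/0.5777 = 1135 kg/min.
S11 = 1135 + 581.49 = 1716.5 kg/min.
propane fraction in S11 = 581.49/1716.5 = 0.3388.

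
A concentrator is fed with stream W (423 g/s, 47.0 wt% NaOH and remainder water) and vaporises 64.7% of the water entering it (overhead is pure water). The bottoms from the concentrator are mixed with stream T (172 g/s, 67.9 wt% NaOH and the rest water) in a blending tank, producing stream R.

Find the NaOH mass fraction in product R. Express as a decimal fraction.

0.7014

Vapour removed = 0.647×0.530×423 = 145.05 g/s; concentrate = 277.95 g/s.
NaOH reaching the mixer = 198.81 (from concentrate) + 172×0.679 = 315.6 g/s.
Product flow = 277.95 + 172 = 449.95 g/s; NaOH fraction = 0.7014.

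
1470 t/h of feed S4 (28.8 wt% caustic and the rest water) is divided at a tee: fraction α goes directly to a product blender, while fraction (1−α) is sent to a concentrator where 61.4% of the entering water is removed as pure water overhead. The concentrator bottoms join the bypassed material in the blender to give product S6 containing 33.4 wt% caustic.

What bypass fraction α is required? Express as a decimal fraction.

0.685

All 1470×0.288 = 423.36 t/h of caustic reaches S6, so S6 = 423.36/0.334 = 1267.5 t/h and vapour = 202.46 t/h.
The evaporator receives (1−α)·1470 of feed at 0.712 water and removes 0.614 of that water:
0.614×0.712×(1−α)×1470 = 202.46
(1−α) = 202.46/642.64 = 0.3150;  α = 0.6850.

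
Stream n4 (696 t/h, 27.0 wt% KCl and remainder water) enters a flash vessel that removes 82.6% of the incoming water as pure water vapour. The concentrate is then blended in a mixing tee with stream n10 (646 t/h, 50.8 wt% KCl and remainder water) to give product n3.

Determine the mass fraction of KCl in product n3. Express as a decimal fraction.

Vapour removed = 0.826×0.730×696 = 419.67 t/h; concentrate = 276.33 t/h.
KCl reaching the mixer = 187.92 (from concentrate) + 646×0.508 = 516.09 t/h.
Product flow = 276.33 + 646 = 922.33 t/h; KCl fraction = 0.560.

0.560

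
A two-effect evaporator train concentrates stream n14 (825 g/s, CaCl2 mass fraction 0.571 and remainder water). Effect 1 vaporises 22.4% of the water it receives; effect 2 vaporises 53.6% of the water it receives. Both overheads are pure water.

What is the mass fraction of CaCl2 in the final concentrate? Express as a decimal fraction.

water in feed = 825×0.429 = 353.93 g/s.
After stage 1: water left = (1−0.224)×353.93 = 274.65; stream total = 745.72 g/s.
After stage 2: water left = (1−0.536)×274.65 = 127.44; final concentrate = 598.51 g/s.
CaCl2 fraction = 471.07/598.51 = 0.787.

0.787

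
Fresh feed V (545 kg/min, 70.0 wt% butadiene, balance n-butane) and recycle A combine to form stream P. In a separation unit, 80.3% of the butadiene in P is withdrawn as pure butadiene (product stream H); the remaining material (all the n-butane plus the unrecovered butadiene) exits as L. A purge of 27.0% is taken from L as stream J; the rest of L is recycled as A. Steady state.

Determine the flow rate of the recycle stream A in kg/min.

506.1 kg/min

n-butane enters only via V and leaves only via the purge: 545×0.300 = 0.270×(n-butane in L), and the separation unit passes all n-butane, so n-butane in P = n-butane in L = 605.56 kg/min.
butadiene in P: m_A = 545×0.700 + (1−0.270)·(1−0.803)·m_A, so m_A = 381.5/0.8562 = 445.58 kg/min.
L = (1−0.803)×445.58 + 605.56 = 693.33 kg/min.
Recycle A = (1−0.270)×693.33 = 506.13 kg/min.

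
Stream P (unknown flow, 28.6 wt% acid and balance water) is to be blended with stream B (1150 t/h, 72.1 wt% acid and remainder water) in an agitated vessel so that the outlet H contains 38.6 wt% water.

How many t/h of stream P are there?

Let P be the unknown flow. Total out = 1150 + P.
water balance: 320.85 + 0.714·P = 0.386·(1150 + P)
(0.714 − 0.386)·P = 0.386×1150 − 320.85 = 123.05
P = 123.05 / 0.328 = 375.15 t/h

375.2 t/h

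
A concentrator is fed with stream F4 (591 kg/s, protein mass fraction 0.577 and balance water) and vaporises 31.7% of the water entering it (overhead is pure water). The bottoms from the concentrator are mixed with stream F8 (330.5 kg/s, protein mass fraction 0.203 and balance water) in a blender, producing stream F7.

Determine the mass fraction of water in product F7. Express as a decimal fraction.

Vapour removed = 0.317×0.423×591 = 79.248 kg/s; concentrate = 511.75 kg/s.
water reaching the mixer = 170.75 (from concentrate) + 330.5×0.797 = 434.15 kg/s.
Product flow = 511.75 + 330.5 = 842.25 kg/s; water fraction = 0.515.

0.515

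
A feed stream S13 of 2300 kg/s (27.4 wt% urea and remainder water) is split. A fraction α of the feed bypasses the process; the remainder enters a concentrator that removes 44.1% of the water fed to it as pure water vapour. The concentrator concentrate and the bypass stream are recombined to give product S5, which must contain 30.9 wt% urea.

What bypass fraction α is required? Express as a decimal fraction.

All 2300×0.274 = 630.2 kg/s of urea reaches S5, so S5 = 630.2/0.309 = 2039.5 kg/s and vapour = 260.52 kg/s.
The evaporator receives (1−α)·2300 of feed at 0.726 water and removes 0.441 of that water:
0.441×0.726×(1−α)×2300 = 260.52
(1−α) = 260.52/736.38 = 0.3538;  α = 0.6462.

0.646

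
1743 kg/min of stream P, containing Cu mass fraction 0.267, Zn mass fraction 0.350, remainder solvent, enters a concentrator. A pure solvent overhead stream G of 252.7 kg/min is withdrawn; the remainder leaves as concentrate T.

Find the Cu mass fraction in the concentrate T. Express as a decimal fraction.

Cu is not removed: 1743×0.267 = 465.38 kg/min of Cu enters T.
Concentrate = 1743 − 252.7 = 1490.3 kg/min.
Mass fraction = 465.38/1490.3 = 0.312.

0.312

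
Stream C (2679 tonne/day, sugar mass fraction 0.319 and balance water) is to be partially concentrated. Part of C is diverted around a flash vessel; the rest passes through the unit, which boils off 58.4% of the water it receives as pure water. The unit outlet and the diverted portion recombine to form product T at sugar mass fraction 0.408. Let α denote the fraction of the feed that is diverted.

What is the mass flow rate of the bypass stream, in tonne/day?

All 2679×0.319 = 854.6 tonne/day of sugar reaches T, so T = 854.6/0.408 = 2094.6 tonne/day and vapour = 584.39 tonne/day.
The evaporator receives (1−α)·2679 of feed at 0.681 water and removes 0.584 of that water:
0.584×0.681×(1−α)×2679 = 584.39
(1−α) = 584.39/1065.4 = 0.5485;  α = 0.4515.
Bypass flow = 0.4515×2679 = 1209.6 tonne/day.

1210 tonne/day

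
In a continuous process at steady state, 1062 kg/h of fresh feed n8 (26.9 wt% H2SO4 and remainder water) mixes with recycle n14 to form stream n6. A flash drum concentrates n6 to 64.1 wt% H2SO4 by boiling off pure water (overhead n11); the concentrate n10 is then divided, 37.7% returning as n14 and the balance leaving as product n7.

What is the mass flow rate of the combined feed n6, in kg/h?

Overall H2SO4 balance (none leaves overhead): H2SO4 in fresh feed = H2SO4 in product, i.e. 1062×0.269 = (1−0.377)·n10·0.641.
n10 = 285.68/(0.641×0.623) = 715.37 kg/h.
Recycle n14 = 0.377×715.37 = 269.69 kg/h.
Combined feed n6 = 1062 + 269.69 = 1331.7 kg/h.

1332 kg/h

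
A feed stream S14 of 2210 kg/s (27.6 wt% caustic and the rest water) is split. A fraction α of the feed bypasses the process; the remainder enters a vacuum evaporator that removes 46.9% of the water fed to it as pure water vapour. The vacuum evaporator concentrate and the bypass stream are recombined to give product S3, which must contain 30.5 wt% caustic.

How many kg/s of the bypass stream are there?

All 2210×0.276 = 609.96 kg/s of caustic reaches S3, so S3 = 609.96/0.305 = 1999.9 kg/s and vapour = 210.13 kg/s.
The evaporator receives (1−α)·2210 of feed at 0.724 water and removes 0.469 of that water:
0.469×0.724×(1−α)×2210 = 210.13
(1−α) = 210.13/750.42 = 0.2800;  α = 0.7200.
Bypass flow = 0.7200×2210 = 1591.2 kg/s.

1591 kg/s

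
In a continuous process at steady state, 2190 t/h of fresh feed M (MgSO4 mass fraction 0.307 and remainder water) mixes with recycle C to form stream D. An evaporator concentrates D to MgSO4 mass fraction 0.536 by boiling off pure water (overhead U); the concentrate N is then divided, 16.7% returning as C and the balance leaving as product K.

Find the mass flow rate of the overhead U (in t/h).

Overall MgSO4 balance (none leaves overhead): MgSO4 in fresh feed = MgSO4 in product, i.e. 2190×0.307 = (1−0.167)·N·0.536.
N = 672.33/(0.536×0.833) = 1505.8 t/h.
Recycle C = 0.167×1505.8 = 251.47 t/h.
Combined feed D = 2190 + 251.47 = 2441.5 t/h.
Overhead U = D − N = 2441.5 − 1505.8 = 935.65 t/h.

935.7 t/h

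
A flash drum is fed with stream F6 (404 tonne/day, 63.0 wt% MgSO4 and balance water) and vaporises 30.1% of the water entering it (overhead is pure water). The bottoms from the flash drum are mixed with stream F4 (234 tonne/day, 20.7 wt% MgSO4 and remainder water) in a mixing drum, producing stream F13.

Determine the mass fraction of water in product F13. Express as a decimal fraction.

0.489

Vapour removed = 0.301×0.370×404 = 44.993 tonne/day; concentrate = 359.01 tonne/day.
water reaching the mixer = 104.49 (from concentrate) + 234×0.793 = 290.05 tonne/day.
Product flow = 359.01 + 234 = 593.01 tonne/day; water fraction = 0.489.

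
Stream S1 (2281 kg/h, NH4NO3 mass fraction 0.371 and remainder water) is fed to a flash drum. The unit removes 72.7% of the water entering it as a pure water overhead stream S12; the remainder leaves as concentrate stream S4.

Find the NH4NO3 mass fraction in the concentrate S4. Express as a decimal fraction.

NH4NO3 is not removed: 2281×0.371 = 846.25 kg/h of NH4NO3 enters S4.
water entering = 2281×0.629 = 1434.7 kg/h; overhead removed = 0.727×1434.7 = 1043.1 kg/h.
Concentrate = 2281 − 1043.1 = 1237.9 kg/h.
Mass fraction = 846.25/1237.9 = 0.684.

0.684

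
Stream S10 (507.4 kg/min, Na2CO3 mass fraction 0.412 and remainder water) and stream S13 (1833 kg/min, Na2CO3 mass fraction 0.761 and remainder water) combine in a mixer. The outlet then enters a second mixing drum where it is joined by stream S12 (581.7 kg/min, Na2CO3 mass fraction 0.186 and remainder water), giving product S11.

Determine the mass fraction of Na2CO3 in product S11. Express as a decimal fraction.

0.586

Overall, product flow = 2922.1 kg/min.
Na2CO3 in = 507.4×0.412 + 1833×0.761 + 581.7×0.186 = 1712.2 kg/min.
Na2CO3 fraction in S11 = 0.586.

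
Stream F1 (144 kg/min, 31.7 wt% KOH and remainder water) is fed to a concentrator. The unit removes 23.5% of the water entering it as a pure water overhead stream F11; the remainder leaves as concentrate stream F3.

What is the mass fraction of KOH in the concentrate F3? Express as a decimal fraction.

KOH is not removed: 144×0.317 = 45.648 kg/min of KOH enters F3.
water entering = 144×0.683 = 98.352 kg/min; overhead removed = 0.235×98.352 = 23.113 kg/min.
Concentrate = 144 − 23.113 = 120.89 kg/min.
Mass fraction = 45.648/120.89 = 0.378.

0.378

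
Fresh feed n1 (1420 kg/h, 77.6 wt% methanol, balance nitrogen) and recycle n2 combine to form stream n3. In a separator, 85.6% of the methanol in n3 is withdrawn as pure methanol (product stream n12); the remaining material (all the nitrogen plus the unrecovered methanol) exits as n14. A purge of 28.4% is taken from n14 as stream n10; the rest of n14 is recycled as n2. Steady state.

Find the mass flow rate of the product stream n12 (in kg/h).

1052 kg/h

methanol in n3: m_A = 1420×0.776 + (1−0.284)·(1−0.856)·m_A, so m_A = 1101.9/0.8969 = 1228.6 kg/h.
Product n12 = 0.856×1228.6 = 1051.7 kg/h.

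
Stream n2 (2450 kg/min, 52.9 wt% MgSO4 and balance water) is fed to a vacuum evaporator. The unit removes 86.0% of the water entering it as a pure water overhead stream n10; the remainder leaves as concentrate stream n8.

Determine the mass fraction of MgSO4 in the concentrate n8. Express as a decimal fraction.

0.889

MgSO4 is not removed: 2450×0.529 = 1296 kg/min of MgSO4 enters n8.
water entering = 2450×0.471 = 1154 kg/min; overhead removed = 0.860×1154 = 992.4 kg/min.
Concentrate = 2450 − 992.4 = 1457.6 kg/min.
Mass fraction = 1296/1457.6 = 0.889.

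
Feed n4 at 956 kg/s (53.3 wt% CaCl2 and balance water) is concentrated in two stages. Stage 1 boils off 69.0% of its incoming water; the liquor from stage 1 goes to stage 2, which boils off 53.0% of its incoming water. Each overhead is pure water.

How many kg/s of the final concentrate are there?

574.6 kg/s

water in feed = 956×0.467 = 446.45 kg/s.
After stage 1: water left = (1−0.690)×446.45 = 138.4; stream total = 647.95 kg/s.
After stage 2: water left = (1−0.530)×138.4 = 65.048; final concentrate = 574.6 kg/s.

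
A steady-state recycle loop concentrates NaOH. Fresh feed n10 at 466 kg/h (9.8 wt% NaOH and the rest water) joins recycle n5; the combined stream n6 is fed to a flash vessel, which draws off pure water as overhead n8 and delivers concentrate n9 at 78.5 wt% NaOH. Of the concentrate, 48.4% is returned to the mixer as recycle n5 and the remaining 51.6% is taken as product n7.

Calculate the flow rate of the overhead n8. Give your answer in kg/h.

407.8 kg/h

Overall NaOH balance (none leaves overhead): NaOH in fresh feed = NaOH in product, i.e. 466×0.098 = (1−0.484)·n9·0.785.
n9 = 45.668/(0.785×0.516) = 112.74 kg/h.
Recycle n5 = 0.484×112.74 = 54.568 kg/h.
Combined feed n6 = 466 + 54.568 = 520.57 kg/h.
Overhead n8 = n6 − n9 = 520.57 − 112.74 = 407.82 kg/h.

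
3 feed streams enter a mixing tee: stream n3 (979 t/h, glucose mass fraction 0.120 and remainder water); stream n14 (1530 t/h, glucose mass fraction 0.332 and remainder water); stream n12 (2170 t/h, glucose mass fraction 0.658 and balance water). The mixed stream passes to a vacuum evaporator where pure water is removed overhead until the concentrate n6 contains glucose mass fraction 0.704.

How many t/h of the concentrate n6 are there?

glucose entering = 979×0.120 + 1530×0.332 + 2170×0.658 = 2053.3 t/h.
All glucose reports to n6, so n6 = 2053.3/0.704 = 2916.6 t/h.

2917 t/h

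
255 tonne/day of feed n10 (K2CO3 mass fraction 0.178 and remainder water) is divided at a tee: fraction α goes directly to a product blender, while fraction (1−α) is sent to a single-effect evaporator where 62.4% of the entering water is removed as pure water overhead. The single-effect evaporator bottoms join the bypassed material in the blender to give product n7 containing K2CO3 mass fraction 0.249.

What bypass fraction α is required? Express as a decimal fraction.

All 255×0.178 = 45.39 tonne/day of K2CO3 reaches n7, so n7 = 45.39/0.249 = 182.29 tonne/day and vapour = 72.711 tonne/day.
The evaporator receives (1−α)·255 of feed at 0.822 water and removes 0.624 of that water:
0.624×0.822×(1−α)×255 = 72.711
(1−α) = 72.711/130.8 = 0.5559;  α = 0.4441.

0.444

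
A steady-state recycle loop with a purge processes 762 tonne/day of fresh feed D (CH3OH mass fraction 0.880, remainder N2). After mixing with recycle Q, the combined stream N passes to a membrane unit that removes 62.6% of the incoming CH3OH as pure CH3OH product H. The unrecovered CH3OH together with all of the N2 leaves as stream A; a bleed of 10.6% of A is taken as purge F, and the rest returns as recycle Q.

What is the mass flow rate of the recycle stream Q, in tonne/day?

1108 tonne/day

N2 enters only via D and leaves only via the purge: 762×0.120 = 0.106×(N2 in A), and the membrane unit passes all N2, so N2 in N = N2 in A = 862.64 tonne/day.
CH3OH in N: m_A = 762×0.880 + (1−0.106)·(1−0.626)·m_A, so m_A = 670.56/0.6656 = 1007.4 tonne/day.
A = (1−0.626)×1007.4 + 862.64 = 1239.4 tonne/day.
Recycle Q = (1−0.106)×1239.4 = 1108 tonne/day.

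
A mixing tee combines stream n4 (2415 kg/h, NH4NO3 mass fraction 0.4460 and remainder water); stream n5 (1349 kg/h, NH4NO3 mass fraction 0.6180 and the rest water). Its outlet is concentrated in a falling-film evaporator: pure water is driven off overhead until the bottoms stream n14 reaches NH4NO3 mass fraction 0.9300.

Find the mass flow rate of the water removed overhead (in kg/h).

1709 kg/h

NH4NO3 entering = 2415×0.446 + 1349×0.618 = 1910.8 kg/h.
All NH4NO3 reports to n14, so n14 = 1910.8/0.930 = 2054.6 kg/h.
Total feed = 3764 kg/h; overhead = 3764 − 2054.6 = 1709.4 kg/h.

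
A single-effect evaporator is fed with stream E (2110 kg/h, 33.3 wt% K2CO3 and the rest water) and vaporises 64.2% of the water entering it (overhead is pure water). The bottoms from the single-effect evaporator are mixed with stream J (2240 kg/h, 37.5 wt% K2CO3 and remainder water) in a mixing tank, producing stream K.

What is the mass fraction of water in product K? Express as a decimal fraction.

Vapour removed = 0.642×0.667×2110 = 903.53 kg/h; concentrate = 1206.5 kg/h.
water reaching the mixer = 503.84 (from concentrate) + 2240×0.625 = 1903.8 kg/h.
Product flow = 1206.5 + 2240 = 3446.5 kg/h; water fraction = 0.552.

0.552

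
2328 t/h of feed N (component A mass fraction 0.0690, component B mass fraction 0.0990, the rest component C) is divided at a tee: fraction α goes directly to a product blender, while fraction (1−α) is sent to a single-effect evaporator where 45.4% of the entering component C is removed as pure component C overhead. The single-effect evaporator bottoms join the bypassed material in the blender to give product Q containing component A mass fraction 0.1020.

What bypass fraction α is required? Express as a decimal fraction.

0.143

All 2328×0.069 = 160.63 t/h of component A reaches Q, so Q = 160.63/0.102 = 1574.8 t/h and vapour = 753.18 t/h.
The evaporator receives (1−α)·2328 of feed at 0.832 component C and removes 0.454 of that component C:
0.454×0.832×(1−α)×2328 = 753.18
(1−α) = 753.18/879.35 = 0.8565;  α = 0.1435.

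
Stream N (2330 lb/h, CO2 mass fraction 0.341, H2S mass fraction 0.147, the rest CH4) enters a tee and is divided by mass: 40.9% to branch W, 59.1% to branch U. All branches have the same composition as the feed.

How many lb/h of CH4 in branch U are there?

Branch U total = 0.591×2330 = 1377 lb/h.
CH4 in U = 0.512×1377 = 705.04 lb/h.

705 lb/h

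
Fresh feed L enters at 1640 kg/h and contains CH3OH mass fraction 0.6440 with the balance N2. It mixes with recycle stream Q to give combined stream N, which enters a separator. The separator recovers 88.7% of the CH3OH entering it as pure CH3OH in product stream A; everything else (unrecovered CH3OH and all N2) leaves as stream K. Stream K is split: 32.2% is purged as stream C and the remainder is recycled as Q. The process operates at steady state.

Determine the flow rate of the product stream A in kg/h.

CH3OH in N: m_A = 1640×0.644 + (1−0.322)·(1−0.887)·m_A, so m_A = 1056.2/0.9234 = 1143.8 kg/h.
Product A = 0.887×1143.8 = 1014.5 kg/h.

1015 kg/h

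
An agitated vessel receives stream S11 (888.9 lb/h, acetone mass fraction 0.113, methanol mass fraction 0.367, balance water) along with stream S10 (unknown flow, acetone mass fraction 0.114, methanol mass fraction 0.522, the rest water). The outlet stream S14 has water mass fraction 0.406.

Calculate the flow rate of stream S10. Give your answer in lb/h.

Let S10 be the unknown flow. Total out = 888.9 + S10.
water balance: 462.23 + 0.364·S10 = 0.406·(888.9 + S10)
(0.364 − 0.406)·S10 = 0.406×888.9 − 462.23 = -101.33
S10 = -101.33 / -0.042 = 2412.7 lb/h

2413 lb/h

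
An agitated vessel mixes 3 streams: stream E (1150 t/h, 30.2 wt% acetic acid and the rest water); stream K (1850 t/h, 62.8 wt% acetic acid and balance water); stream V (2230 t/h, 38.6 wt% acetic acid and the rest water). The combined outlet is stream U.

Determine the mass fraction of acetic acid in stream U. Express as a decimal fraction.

Total flow out = 1150 + 1850 + 2230 = 5230 t/h.
acetic acid in = 1150×0.302 + 1850×0.628 + 2230×0.386 = 2369.9 t/h.
acetic acid mass fraction in U = 2369.9/5230 = 0.453.

0.453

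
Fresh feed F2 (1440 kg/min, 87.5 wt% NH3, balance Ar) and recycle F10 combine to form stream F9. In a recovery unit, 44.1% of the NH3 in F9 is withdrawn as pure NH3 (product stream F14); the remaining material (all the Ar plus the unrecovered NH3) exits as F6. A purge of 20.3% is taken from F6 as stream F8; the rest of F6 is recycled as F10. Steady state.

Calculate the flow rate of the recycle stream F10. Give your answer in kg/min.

1719 kg/min

Ar enters only via F2 and leaves only via the purge: 1440×0.125 = 0.203×(Ar in F6), and the recovery unit passes all Ar, so Ar in F9 = Ar in F6 = 886.7 kg/min.
NH3 in F9: m_A = 1440×0.875 + (1−0.203)·(1−0.441)·m_A, so m_A = 1260/0.5545 = 2272.4 kg/min.
F6 = (1−0.441)×2272.4 + 886.7 = 2157 kg/min.
Recycle F10 = (1−0.203)×2157 = 1719.1 kg/min.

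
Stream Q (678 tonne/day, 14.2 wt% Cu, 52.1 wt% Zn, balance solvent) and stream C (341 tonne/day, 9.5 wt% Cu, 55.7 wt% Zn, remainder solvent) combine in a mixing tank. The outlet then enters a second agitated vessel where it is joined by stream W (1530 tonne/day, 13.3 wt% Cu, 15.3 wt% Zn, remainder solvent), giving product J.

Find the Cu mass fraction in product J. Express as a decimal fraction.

0.130

Overall, product flow = 2549 tonne/day.
Cu in = 678×0.142 + 341×0.095 + 1530×0.133 = 332.16 tonne/day.
Cu fraction in J = 0.130.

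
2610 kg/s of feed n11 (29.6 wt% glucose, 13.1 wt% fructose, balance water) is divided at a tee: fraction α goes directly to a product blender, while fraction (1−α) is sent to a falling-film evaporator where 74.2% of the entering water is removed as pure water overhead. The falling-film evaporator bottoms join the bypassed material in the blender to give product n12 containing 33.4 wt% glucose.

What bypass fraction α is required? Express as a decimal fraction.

0.732

All 2610×0.296 = 772.56 kg/s of glucose reaches n12, so n12 = 772.56/0.334 = 2313.1 kg/s and vapour = 296.95 kg/s.
The evaporator receives (1−α)·2610 of feed at 0.573 water and removes 0.742 of that water:
0.742×0.573×(1−α)×2610 = 296.95
(1−α) = 296.95/1109.7 = 0.2676;  α = 0.7324.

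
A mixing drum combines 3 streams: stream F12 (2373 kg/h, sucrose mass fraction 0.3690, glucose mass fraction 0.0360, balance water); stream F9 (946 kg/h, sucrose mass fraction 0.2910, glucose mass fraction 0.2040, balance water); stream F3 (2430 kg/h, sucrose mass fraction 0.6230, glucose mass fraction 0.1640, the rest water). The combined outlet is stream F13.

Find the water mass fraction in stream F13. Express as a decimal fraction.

0.4187

Total flow out = 2373 + 946 + 2430 = 5749 kg/h.
water in = 2373×0.595 + 946×0.505 + 2430×0.213 = 2407.3 kg/h.
water mass fraction in F13 = 2407.3/5749 = 0.4187.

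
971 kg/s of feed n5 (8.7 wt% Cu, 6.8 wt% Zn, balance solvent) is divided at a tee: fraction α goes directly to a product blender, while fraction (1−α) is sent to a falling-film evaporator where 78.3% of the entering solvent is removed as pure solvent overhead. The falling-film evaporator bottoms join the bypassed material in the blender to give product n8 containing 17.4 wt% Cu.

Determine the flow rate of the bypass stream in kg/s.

All 971×0.087 = 84.477 kg/s of Cu reaches n8, so n8 = 84.477/0.174 = 485.5 kg/s and vapour = 485.5 kg/s.
The evaporator receives (1−α)·971 of feed at 0.845 solvent and removes 0.783 of that solvent:
0.783×0.845×(1−α)×971 = 485.5
(1−α) = 485.5/642.45 = 0.7557;  α = 0.2443.
Bypass flow = 0.2443×971 = 237.21 kg/s.

237.2 kg/s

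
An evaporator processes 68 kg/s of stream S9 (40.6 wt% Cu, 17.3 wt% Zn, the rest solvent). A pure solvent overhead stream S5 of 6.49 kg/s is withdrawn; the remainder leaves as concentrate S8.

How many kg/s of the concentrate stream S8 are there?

61.51 kg/s

Concentrate = 68 − 6.49 = 61.51 kg/s.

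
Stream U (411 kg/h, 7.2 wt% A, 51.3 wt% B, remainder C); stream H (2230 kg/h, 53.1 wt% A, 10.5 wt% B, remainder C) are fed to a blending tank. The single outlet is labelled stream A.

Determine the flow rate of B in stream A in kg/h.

B out = B in = 411×0.513 + 2230×0.105 = 444.99 kg/h.

445 kg/h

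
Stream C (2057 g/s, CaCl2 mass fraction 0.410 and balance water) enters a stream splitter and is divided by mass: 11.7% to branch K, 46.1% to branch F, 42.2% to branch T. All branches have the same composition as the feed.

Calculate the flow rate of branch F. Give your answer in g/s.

948.3 g/s

Branch F flow = 0.461×2057 = 948.28 g/s.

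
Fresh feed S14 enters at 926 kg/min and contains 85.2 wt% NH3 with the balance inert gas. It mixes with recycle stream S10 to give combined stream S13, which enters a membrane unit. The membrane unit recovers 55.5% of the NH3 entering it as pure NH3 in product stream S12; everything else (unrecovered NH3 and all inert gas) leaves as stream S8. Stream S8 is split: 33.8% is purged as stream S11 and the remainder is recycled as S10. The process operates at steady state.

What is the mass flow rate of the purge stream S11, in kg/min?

305.3 kg/min

inert gas enters only via S14 and leaves only via the purge: 926×0.148 = 0.338×(inert gas in S8), and the membrane unit passes all inert gas, so inert gas in S13 = inert gas in S8 = 405.47 kg/min.
NH3 in S13: m_A = 926×0.852 + (1−0.338)·(1−0.555)·m_A, so m_A = 788.95/0.7054 = 1118.4 kg/min.
S8 = (1−0.555)×1118.4 + 405.47 = 903.17 kg/min.
Purge S11 = 0.338×903.17 = 305.27 kg/min.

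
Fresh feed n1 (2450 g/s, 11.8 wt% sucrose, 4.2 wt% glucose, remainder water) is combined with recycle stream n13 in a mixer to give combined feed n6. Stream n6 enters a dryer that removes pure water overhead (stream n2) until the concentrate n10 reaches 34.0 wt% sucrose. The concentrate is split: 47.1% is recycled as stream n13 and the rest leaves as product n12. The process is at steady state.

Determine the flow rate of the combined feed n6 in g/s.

3207 g/s

Overall sucrose balance (none leaves overhead): sucrose in fresh feed = sucrose in product, i.e. 2450×0.118 = (1−0.471)·n10·0.340.
n10 = 289.1/(0.340×0.529) = 1607.4 g/s.
Recycle n13 = 0.471×1607.4 = 757.07 g/s.
Combined feed n6 = 2450 + 757.07 = 3207.1 g/s.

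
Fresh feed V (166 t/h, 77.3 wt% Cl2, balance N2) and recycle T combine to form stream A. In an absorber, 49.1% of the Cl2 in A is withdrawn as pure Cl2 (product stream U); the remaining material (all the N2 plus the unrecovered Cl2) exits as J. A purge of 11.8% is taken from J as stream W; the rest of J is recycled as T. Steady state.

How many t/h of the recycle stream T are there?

386.2 t/h

N2 enters only via V and leaves only via the purge: 166×0.227 = 0.118×(N2 in J), and the absorber passes all N2, so N2 in A = N2 in J = 319.34 t/h.
Cl2 in A: m_A = 166×0.773 + (1−0.118)·(1−0.491)·m_A, so m_A = 128.32/0.5511 = 232.86 t/h.
J = (1−0.491)×232.86 + 319.34 = 437.86 t/h.
Recycle T = (1−0.118)×437.86 = 386.19 t/h.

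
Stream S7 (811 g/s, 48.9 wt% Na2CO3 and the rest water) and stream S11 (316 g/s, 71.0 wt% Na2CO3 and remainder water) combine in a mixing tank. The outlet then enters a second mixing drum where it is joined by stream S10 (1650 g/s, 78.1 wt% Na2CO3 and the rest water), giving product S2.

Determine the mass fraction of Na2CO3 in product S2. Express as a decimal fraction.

0.6876

Overall, product flow = 2777 g/s.
Na2CO3 in = 811×0.489 + 316×0.710 + 1650×0.781 = 1909.6 g/s.
Na2CO3 fraction in S2 = 0.6876.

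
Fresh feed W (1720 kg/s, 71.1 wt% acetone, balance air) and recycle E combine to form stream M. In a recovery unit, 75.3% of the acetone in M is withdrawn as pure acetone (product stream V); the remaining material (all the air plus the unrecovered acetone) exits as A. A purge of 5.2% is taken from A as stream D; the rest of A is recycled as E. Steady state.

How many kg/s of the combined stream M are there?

air enters only via W and leaves only via the purge: 1720×0.289 = 0.052×(air in A), and the recovery unit passes all air, so air in M = air in A = 9559.2 kg/s.
acetone in M: m_A = 1720×0.711 + (1−0.052)·(1−0.753)·m_A, so m_A = 1222.9/0.7658 = 1596.8 kg/s.
M = 1596.8 + 9559.2 = 11156 kg/s.

11160 kg/s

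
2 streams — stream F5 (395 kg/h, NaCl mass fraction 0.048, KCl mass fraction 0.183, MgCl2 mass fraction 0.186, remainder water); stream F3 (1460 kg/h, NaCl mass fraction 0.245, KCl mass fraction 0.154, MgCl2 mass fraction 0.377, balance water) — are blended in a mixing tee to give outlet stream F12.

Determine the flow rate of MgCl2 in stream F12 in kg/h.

MgCl2 out = MgCl2 in = 395×0.186 + 1460×0.377 = 623.89 kg/h.

623.9 kg/h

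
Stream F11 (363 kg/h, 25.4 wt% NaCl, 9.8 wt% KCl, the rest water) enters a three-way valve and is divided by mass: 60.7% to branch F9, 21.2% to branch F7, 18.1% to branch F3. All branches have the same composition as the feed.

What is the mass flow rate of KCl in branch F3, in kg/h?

6.439 kg/h

Branch F3 total = 0.181×363 = 65.703 kg/h.
KCl in F3 = 0.098×65.703 = 6.4389 kg/h.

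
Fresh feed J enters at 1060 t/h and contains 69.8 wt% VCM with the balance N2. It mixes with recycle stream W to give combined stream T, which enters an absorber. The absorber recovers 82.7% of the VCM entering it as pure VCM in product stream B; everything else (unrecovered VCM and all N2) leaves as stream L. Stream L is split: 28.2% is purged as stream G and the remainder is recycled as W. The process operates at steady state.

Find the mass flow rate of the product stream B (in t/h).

698.7 t/h

VCM in T: m_A = 1060×0.698 + (1−0.282)·(1−0.827)·m_A, so m_A = 739.88/0.8758 = 844.82 t/h.
Product B = 0.827×844.82 = 698.66 t/h.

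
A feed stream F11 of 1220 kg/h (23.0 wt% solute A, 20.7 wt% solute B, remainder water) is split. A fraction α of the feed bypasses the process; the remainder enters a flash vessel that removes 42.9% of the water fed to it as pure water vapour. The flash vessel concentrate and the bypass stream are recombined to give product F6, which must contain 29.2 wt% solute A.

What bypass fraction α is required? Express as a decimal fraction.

0.121

All 1220×0.230 = 280.6 kg/h of solute A reaches F6, so F6 = 280.6/0.292 = 960.96 kg/h and vapour = 259.04 kg/h.
The evaporator receives (1−α)·1220 of feed at 0.563 water and removes 0.429 of that water:
0.429×0.563×(1−α)×1220 = 259.04
(1−α) = 259.04/294.66 = 0.8791;  α = 0.1209.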